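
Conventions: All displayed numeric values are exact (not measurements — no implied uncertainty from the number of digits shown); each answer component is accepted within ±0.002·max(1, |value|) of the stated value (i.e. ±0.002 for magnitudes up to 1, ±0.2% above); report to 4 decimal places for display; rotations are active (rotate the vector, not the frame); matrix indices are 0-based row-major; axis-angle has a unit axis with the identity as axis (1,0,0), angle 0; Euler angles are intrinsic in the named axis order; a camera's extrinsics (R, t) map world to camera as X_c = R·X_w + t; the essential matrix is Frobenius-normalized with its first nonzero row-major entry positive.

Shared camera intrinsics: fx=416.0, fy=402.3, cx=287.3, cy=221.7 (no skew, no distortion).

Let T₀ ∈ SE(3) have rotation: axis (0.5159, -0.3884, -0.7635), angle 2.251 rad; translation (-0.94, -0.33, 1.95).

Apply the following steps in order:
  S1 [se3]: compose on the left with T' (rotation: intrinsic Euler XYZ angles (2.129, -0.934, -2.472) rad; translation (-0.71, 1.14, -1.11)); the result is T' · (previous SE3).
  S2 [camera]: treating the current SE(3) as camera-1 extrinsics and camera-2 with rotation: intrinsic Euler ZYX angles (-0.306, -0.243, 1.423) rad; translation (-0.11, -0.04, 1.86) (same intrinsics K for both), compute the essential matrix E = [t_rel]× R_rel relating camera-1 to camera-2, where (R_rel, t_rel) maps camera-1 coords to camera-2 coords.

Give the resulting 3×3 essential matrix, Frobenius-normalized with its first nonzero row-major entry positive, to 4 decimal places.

after S1 (compose_se3): R=[0.0246 -0.9769 0.2124; 0.0100 -0.2122 -0.9772; 0.9996 0.0262 0.0045], t=(-1.9613, -0.6525, -1.2365)
after S2 (essential): [0.2813 0.0206 -0.0484; 0.5939 0.2518 -0.0949; -0.2309 0.6600 0.0632]

matrix = [0.2813 0.0206 -0.0484; 0.5939 0.2518 -0.0949; -0.2309 0.6600 0.0632]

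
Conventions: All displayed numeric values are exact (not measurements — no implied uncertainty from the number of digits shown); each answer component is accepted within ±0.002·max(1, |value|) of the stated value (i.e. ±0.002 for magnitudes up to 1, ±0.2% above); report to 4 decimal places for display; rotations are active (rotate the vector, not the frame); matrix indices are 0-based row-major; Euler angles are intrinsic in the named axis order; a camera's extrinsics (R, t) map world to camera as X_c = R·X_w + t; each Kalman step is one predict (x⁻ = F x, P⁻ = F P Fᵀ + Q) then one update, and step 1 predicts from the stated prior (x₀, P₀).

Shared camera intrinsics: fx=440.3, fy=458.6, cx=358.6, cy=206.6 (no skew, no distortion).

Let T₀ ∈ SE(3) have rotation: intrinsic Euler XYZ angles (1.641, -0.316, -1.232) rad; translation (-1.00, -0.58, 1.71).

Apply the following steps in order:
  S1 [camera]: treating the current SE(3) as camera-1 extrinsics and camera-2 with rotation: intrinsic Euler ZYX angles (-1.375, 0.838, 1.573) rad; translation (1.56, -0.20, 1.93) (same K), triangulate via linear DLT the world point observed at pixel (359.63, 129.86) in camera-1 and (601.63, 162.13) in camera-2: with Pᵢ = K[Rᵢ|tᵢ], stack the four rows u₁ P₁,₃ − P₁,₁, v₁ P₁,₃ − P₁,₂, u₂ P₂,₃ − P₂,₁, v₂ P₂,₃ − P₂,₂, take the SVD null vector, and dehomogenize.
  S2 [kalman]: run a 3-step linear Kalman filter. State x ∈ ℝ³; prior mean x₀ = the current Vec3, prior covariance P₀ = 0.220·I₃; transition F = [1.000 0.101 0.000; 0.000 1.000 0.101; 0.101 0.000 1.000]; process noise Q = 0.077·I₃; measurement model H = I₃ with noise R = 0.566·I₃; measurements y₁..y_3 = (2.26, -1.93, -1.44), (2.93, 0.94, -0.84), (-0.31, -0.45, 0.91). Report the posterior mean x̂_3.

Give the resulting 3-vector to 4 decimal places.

result = (0.6516, 0.1358, -0.2245)

after S1 (triangulate): (-1.1533, 1.3747, -0.4491)
after S2 (kf_track): (0.6516, 0.1358, -0.2245)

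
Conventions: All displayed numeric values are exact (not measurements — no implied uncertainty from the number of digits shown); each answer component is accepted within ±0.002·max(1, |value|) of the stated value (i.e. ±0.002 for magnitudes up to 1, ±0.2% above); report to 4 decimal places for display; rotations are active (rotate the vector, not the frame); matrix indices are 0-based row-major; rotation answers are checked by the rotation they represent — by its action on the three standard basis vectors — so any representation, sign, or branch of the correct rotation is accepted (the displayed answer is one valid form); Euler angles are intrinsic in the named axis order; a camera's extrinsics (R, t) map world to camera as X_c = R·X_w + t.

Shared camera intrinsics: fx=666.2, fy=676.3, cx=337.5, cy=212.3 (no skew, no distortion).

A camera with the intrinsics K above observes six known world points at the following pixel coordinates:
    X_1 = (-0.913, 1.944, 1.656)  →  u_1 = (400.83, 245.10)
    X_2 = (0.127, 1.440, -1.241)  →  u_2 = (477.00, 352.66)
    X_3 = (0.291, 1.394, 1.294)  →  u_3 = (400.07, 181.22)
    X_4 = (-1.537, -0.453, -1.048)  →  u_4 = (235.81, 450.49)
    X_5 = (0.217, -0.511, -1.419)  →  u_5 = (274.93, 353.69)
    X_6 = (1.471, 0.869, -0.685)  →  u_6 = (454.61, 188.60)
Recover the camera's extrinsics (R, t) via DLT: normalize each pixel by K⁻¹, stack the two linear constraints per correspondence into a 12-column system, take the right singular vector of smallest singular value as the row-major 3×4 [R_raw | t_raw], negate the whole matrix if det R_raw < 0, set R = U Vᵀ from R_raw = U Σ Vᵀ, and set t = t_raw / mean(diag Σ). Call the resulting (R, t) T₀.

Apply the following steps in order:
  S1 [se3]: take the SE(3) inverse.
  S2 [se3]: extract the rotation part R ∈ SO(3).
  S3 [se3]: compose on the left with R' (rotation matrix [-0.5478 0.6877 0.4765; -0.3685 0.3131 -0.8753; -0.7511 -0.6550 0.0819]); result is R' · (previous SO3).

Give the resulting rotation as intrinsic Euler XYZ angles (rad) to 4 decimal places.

source (pnp_recover): camera pose = R=[0.2717 0.9395 -0.2088; -0.8012 0.1006 -0.5899; -0.5332 0.3275 0.7800], t=(-0.3699, 0.4899, 6.6593)
after S1 (invert_se3): R=[0.2717 -0.8012 -0.5332; 0.9395 0.1006 0.3275; -0.2088 -0.5899 0.7800], t=(4.0436, -1.8830, -4.9826)
after S2 (rot_of_se3): [0.2717 -0.8012 -0.5332; 0.9395 0.1006 0.3275; -0.2088 -0.5899 0.7800]
after S3 (compose_so3): [0.3977 0.2269 0.8890; 0.3768 0.8431 -0.3838; -0.8366 0.4876 0.2498]

rotation (euler_xyz) = (0.9937, 1.0951, -0.5185)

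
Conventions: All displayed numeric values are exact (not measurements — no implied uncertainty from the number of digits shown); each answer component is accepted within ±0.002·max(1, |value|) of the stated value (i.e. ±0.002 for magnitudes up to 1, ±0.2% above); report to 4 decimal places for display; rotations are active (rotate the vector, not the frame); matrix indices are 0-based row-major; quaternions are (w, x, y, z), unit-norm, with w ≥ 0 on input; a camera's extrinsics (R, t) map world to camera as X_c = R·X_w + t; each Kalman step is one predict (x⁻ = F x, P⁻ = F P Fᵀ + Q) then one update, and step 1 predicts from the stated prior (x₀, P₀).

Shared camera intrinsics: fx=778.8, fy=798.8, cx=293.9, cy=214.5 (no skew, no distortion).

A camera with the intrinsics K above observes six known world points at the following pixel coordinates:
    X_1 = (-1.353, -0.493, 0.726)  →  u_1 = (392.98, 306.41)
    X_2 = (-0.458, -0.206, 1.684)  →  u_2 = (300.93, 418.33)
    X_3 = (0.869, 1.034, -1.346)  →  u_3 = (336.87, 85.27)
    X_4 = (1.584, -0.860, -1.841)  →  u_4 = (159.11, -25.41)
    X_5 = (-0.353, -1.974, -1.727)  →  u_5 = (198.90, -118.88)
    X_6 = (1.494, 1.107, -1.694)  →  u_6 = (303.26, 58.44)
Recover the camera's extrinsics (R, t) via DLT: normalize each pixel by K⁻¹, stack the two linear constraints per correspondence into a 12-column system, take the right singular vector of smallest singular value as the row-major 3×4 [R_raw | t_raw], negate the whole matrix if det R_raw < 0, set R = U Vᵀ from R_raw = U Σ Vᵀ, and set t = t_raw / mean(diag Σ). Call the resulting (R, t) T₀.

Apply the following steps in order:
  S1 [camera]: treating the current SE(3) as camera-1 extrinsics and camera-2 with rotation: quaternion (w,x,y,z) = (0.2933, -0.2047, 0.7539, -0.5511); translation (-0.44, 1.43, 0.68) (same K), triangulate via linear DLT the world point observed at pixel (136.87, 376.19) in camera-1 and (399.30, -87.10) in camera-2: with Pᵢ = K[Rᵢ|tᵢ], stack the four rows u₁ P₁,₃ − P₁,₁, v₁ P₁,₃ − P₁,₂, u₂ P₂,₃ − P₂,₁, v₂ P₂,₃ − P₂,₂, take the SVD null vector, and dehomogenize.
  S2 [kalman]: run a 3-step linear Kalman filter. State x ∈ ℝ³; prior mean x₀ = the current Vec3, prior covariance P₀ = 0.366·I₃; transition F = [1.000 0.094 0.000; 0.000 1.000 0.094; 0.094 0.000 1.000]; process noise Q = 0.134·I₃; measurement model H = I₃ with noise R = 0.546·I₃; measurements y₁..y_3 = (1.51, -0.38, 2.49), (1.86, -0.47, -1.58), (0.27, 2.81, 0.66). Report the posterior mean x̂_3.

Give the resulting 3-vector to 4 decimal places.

source (pnp_recover): camera pose = R=[-0.7222 0.6702 -0.1711; -0.0683 0.1770 0.9818; 0.6883 0.7208 -0.0821], t=(0.1500, -0.1100, 6.6296)
after S1 (triangulate): (0.6342, -0.9973, 1.6172)
after S2 (kf_track): (0.9070, 0.8483, 0.7549)

result = (0.9070, 0.8483, 0.7549)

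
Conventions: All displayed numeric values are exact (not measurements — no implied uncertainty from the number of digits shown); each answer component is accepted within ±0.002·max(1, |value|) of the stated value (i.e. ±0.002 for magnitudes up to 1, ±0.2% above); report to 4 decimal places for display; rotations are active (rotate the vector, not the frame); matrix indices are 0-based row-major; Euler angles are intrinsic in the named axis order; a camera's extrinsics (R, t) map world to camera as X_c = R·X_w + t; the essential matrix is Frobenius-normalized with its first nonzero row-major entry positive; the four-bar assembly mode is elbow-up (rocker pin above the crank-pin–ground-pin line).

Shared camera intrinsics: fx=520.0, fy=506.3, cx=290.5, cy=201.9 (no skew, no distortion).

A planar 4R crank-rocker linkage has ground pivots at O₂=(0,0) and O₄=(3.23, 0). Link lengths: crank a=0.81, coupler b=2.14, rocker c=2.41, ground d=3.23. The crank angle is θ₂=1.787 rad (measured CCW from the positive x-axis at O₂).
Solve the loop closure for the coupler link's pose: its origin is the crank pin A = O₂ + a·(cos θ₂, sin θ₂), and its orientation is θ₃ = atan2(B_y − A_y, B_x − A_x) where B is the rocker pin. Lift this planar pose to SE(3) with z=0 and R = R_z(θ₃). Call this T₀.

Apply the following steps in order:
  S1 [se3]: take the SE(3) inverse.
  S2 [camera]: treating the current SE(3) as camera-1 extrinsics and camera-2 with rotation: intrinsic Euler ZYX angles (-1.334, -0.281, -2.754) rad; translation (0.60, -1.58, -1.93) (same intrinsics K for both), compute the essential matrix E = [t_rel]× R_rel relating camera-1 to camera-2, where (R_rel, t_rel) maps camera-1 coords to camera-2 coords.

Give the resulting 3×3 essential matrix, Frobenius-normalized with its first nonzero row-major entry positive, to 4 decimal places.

matrix = [0.5769 -0.2949 -0.2813; -0.1370 -0.4809 0.2725; 0.0675 0.3717 -0.1846]

source (fourbar_fk): coupler pose = R=[0.8689 -0.4949 0.0000; 0.4949 0.8689 0.0000; 0.0000 0.0000 1.0000], t=(-0.1738, 0.7911, 0.0000)
after S1 (invert_se3): R=[0.8689 0.4949 0.0000; -0.4949 0.8689 0.0000; 0.0000 0.0000 1.0000], t=(-0.2406, -0.7735, 0.0000)
after S2 (essential): [0.5769 -0.2949 -0.2813; -0.1370 -0.4809 0.2725; 0.0675 0.3717 -0.1846]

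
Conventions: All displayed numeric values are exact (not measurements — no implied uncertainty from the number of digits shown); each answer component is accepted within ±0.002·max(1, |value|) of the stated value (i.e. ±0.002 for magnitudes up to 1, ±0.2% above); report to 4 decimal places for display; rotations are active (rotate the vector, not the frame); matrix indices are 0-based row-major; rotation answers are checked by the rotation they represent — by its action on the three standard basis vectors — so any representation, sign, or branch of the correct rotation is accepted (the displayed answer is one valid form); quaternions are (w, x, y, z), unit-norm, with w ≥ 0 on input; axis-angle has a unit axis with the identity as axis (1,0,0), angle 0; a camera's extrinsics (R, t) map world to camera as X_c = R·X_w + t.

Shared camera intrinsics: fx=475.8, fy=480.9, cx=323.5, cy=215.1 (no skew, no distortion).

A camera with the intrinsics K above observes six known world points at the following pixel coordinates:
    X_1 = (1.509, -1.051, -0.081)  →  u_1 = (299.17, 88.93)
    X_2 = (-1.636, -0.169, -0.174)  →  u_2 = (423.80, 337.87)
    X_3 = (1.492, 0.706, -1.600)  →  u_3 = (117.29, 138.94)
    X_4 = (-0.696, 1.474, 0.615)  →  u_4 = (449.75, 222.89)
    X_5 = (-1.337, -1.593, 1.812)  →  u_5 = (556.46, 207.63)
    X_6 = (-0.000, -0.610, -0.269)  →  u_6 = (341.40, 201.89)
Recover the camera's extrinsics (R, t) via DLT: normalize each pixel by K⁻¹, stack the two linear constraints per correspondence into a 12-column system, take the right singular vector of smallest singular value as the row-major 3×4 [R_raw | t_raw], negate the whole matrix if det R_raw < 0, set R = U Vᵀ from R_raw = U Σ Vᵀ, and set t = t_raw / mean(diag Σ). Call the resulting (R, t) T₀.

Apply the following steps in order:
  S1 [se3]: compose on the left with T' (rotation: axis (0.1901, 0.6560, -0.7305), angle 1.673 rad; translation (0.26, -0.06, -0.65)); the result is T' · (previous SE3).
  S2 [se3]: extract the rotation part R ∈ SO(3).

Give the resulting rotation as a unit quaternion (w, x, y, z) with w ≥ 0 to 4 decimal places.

rotation (quat) = (0.3802, 0.1533, -0.8807, 0.2373)

source (pnp_recover): camera pose = R=[-0.5039 -0.2244 0.8341; -0.8587 0.0256 -0.5119; 0.0935 -0.9742 -0.2056], t=(0.2898, -0.2700, 4.7287)
after S1 (compose_se3): R=[-0.6639 -0.4505 -0.5969; -0.0897 0.8404 -0.5345; 0.7425 -0.3013 -0.5983], t=(2.3707, -3.7226, 1.5059)
after S2 (rot_of_se3): [-0.6639 -0.4505 -0.5969; -0.0897 0.8404 -0.5345; 0.7425 -0.3013 -0.5983]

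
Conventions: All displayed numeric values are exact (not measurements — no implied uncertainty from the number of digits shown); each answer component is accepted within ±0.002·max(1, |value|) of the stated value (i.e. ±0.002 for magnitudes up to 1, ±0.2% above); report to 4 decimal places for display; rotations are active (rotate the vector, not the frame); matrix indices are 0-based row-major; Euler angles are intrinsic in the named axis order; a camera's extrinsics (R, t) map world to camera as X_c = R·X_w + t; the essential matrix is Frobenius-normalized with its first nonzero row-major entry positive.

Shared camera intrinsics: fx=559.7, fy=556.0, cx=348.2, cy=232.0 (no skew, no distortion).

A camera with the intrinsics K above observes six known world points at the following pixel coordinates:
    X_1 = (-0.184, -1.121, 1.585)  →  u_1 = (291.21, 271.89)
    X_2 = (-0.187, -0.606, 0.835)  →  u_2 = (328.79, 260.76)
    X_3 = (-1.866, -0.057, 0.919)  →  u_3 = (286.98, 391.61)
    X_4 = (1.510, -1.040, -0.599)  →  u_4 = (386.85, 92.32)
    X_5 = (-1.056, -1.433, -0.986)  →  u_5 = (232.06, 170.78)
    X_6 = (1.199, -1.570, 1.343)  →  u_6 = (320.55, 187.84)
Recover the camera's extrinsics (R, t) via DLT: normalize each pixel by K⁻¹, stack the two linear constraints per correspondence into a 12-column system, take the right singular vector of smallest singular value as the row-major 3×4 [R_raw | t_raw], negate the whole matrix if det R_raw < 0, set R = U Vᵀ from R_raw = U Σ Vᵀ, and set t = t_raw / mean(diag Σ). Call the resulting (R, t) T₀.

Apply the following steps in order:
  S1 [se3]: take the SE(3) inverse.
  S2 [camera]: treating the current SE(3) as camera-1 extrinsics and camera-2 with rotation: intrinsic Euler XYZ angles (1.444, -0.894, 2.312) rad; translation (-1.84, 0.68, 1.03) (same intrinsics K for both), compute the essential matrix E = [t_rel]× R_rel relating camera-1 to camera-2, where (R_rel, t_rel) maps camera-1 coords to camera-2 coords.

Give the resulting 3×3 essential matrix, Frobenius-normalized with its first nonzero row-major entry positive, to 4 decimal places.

source (pnp_recover): camera pose = R=[0.5168 0.8420 -0.1549; -0.6281 0.4959 0.5997; 0.5817 -0.2127 0.7851], t=(0.4899, 0.0499, 6.4291)
after S1 (invert_se3): R=[0.5168 -0.6281 0.5817; 0.8420 0.4959 -0.2127; -0.1549 0.5997 0.7851], t=(-3.9619, 0.9299, -5.0014)
after S2 (essential): [0.1721 0.1925 -0.1778; -0.4802 -0.0423 0.4428; -0.1184 0.6767 0.0351]

matrix = [0.1721 0.1925 -0.1778; -0.4802 -0.0423 0.4428; -0.1184 0.6767 0.0351]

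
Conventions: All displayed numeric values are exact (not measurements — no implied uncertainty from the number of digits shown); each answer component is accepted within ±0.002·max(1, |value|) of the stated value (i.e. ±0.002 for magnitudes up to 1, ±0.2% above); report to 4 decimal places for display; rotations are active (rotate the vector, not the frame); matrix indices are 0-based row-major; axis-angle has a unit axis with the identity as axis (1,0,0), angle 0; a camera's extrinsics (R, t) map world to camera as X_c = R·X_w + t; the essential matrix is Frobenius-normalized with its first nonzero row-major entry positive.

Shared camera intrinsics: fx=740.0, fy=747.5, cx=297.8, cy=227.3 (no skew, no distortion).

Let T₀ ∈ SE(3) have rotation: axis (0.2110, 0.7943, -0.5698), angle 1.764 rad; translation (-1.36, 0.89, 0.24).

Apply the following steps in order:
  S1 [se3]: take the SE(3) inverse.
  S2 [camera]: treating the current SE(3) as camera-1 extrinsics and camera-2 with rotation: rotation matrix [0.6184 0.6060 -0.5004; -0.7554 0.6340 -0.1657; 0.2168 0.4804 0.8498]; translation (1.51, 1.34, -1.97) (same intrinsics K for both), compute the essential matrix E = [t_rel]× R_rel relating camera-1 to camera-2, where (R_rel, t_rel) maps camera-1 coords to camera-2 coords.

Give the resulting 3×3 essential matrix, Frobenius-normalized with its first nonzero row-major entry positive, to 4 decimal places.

after S1 (invert_se3): R=[-0.1390 -0.3594 -0.9228; 0.7589 0.5599 -0.3324; 0.6362 -0.7465 0.1949], t=(0.3522, 0.6136, 1.4828)
after S2 (essential): [0.5675 -0.0345 0.3581; -0.1651 0.3554 -0.0639; 0.0858 0.6064 0.1255]

matrix = [0.5675 -0.0345 0.3581; -0.1651 0.3554 -0.0639; 0.0858 0.6064 0.1255]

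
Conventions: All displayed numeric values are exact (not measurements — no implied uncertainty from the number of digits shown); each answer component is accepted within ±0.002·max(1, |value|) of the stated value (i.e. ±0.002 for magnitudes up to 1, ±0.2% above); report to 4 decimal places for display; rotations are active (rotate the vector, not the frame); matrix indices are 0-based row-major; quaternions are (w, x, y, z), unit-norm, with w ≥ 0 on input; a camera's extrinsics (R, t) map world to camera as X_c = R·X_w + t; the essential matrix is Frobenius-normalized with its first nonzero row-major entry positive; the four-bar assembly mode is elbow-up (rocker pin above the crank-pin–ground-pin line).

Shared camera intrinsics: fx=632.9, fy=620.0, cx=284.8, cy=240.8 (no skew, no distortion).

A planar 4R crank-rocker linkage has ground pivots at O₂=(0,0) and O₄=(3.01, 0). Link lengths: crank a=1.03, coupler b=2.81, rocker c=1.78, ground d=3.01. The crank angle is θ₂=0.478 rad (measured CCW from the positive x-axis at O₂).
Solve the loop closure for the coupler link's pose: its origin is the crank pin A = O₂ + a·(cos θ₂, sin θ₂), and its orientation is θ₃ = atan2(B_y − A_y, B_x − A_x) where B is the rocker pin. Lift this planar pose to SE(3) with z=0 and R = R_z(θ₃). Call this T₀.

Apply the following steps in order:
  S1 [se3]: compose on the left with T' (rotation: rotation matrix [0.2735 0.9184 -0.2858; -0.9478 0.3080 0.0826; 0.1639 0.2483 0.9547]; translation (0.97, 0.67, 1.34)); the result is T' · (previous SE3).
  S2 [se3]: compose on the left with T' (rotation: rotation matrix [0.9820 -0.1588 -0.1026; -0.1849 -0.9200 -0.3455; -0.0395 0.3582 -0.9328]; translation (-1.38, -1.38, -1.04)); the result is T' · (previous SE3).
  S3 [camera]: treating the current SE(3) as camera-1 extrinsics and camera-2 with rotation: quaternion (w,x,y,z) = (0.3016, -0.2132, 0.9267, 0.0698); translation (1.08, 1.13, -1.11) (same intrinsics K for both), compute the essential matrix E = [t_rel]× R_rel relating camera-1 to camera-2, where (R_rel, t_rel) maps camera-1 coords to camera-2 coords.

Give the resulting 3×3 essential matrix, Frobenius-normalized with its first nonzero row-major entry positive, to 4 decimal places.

source (fourbar_fk): coupler pose = R=[0.8945 -0.4471 0.0000; 0.4471 0.8945 0.0000; 0.0000 0.0000 1.0000], t=(0.9146, 0.4738, 0.0000)
after S1 (compose_se3): R=[0.6553 0.6992 -0.2858; -0.7101 0.6993 0.0826; 0.2576 0.1488 0.9547], t=(1.6553, -0.0509, 1.6075)
after S2 (compose_se3): R=[0.7298 0.5603 -0.3917; 0.4431 -0.8240 -0.3530; -0.5206 0.0841 -0.8497], t=(0.0886, -2.1946, -2.6231)
after S3 (essential): [0.0444 -0.5628 0.3721; 0.5447 0.0909 0.2678; 0.3152 0.2567 0.0296]

matrix = [0.0444 -0.5628 0.3721; 0.5447 0.0909 0.2678; 0.3152 0.2567 0.0296]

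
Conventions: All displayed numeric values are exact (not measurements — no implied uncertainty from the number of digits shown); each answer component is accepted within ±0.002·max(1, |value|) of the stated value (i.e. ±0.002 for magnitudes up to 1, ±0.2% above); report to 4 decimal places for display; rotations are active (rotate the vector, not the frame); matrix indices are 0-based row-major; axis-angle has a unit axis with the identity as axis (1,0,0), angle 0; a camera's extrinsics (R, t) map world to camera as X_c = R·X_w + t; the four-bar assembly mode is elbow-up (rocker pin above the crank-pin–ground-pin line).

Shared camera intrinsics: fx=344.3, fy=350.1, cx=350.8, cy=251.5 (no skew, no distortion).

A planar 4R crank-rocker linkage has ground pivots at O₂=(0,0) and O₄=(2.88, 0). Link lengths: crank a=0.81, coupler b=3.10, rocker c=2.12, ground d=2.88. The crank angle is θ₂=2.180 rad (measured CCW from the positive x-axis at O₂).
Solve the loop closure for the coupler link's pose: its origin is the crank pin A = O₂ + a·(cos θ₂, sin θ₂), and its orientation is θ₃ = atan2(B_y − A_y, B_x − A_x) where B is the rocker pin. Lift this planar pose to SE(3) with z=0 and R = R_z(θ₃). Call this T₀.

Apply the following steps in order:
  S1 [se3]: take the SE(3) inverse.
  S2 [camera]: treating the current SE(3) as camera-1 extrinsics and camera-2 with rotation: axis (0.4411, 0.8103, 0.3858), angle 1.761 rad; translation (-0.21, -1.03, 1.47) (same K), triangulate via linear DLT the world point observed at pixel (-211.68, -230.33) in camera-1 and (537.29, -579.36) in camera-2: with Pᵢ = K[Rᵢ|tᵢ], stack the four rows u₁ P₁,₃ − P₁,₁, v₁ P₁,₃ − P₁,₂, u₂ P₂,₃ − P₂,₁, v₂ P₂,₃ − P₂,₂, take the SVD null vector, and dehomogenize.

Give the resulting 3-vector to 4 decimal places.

result = (-1.3002, -1.2614, 0.9829)

source (fourbar_fk): coupler pose = R=[0.8957 -0.4447 0.0000; 0.4447 0.8957 0.0000; 0.0000 0.0000 1.0000], t=(-0.4635, 0.6643, 0.0000)
after S1 (invert_se3): R=[0.8957 0.4447 0.0000; -0.4447 0.8957 0.0000; 0.0000 0.0000 1.0000], t=(0.1197, -0.8011, 0.0000)
after S2 (triangulate): (-1.3002, -1.2614, 0.9829)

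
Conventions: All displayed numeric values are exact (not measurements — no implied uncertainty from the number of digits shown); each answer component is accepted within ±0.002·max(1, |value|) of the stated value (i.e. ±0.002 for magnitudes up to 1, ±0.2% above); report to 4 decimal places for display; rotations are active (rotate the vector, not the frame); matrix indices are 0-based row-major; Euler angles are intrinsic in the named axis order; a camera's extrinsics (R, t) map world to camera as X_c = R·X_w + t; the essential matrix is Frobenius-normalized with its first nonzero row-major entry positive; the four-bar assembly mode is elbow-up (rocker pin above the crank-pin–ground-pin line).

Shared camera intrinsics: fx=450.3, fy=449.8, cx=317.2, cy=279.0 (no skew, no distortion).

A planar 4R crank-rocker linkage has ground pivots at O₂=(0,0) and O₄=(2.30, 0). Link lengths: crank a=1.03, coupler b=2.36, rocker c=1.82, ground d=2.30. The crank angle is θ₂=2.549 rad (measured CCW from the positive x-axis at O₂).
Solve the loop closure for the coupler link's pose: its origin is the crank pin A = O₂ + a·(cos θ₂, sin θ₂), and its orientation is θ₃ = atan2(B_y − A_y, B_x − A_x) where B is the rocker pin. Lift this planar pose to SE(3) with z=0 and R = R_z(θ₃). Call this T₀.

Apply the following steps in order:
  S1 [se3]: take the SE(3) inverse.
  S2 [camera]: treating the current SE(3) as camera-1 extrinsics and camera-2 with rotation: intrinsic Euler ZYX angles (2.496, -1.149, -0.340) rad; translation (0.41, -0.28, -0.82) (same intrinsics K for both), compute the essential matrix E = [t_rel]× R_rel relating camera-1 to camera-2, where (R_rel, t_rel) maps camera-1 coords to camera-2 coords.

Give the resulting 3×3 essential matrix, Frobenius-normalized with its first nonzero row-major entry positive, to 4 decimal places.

matrix = [0.2425 0.2404 0.6135; -0.3291 -0.4264 0.3393; 0.1928 0.2399 -0.0839]

source (fourbar_fk): coupler pose = R=[0.9155 -0.4023 0.0000; 0.4023 0.9155 0.0000; 0.0000 0.0000 1.0000], t=(-0.8544, 0.5753, 0.0000)
after S1 (invert_se3): R=[0.9155 0.4023 0.0000; -0.4023 0.9155 0.0000; 0.0000 0.0000 1.0000], t=(0.5508, -0.8704, 0.0000)
after S2 (essential): [0.2425 0.2404 0.6135; -0.3291 -0.4264 0.3393; 0.1928 0.2399 -0.0839]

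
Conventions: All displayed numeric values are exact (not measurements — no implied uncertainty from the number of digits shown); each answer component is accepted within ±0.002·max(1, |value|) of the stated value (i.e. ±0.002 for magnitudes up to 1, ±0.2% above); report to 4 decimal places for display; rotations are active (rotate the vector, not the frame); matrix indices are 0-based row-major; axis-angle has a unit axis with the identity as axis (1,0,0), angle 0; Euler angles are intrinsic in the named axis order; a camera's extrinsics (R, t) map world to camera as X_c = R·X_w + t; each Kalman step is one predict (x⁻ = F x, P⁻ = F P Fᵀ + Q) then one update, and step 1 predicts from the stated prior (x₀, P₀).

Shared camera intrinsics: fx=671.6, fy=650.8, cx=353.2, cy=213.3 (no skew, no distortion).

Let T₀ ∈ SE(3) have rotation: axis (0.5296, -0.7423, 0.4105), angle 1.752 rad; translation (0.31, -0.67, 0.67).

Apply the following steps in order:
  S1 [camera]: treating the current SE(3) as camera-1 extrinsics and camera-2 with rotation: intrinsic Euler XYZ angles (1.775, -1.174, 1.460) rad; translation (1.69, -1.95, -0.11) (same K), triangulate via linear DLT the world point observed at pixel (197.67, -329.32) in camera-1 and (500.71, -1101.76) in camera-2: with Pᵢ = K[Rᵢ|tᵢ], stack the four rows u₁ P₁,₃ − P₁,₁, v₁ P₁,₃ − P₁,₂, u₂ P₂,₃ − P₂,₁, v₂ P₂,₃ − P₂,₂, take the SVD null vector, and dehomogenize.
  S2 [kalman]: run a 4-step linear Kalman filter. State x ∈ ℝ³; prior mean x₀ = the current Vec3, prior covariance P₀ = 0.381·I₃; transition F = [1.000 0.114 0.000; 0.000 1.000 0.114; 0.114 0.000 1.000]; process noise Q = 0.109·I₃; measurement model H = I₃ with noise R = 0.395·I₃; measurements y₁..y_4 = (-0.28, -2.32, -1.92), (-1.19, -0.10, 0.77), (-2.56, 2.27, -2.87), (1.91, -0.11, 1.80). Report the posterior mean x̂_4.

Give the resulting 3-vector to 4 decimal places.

after S1 (triangulate): (1.4374, 0.4111, 1.4257)
after S2 (kf_track): (0.1036, 0.2931, 0.0497)

result = (0.1036, 0.2931, 0.0497)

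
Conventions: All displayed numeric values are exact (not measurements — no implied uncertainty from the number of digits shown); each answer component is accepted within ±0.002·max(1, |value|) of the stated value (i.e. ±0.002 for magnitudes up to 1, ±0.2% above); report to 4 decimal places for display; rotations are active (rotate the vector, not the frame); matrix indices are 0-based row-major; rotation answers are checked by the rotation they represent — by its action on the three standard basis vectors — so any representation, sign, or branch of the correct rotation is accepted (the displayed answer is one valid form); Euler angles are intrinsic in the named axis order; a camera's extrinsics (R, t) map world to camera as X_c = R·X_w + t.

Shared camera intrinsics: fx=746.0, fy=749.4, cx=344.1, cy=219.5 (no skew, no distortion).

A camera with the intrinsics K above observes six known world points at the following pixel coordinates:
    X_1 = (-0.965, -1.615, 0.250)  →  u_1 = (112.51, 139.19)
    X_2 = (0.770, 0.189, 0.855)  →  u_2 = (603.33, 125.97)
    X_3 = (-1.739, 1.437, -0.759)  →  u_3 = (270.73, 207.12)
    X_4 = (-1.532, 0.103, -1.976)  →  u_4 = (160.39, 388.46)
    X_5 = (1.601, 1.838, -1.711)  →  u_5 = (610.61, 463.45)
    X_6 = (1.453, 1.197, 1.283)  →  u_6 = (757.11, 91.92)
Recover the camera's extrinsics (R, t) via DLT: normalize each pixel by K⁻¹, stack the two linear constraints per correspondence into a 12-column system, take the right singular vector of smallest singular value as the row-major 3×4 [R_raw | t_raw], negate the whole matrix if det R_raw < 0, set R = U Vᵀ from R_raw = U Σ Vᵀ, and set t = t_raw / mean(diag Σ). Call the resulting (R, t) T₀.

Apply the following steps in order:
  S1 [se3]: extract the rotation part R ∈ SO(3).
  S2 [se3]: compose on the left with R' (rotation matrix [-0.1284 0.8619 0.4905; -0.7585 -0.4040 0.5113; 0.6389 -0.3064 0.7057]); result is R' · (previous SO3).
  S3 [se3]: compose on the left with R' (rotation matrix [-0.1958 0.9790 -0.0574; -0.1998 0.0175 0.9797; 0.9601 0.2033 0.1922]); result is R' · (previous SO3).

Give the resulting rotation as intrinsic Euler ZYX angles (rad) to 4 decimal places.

source (pnp_recover): camera pose = R=[0.8578 0.4314 0.2793; 0.3664 -0.1322 -0.9210; -0.3604 0.8924 -0.2715], t=(0.4400, 0.0200, 4.4298)
after S1 (rot_of_se3): [0.8578 0.4314 0.2793; 0.3664 -0.1322 -0.9210; -0.3604 0.8924 -0.2715]
after S2 (compose_so3): [0.0288 0.2684 -0.9629; -0.9830 0.1824 0.0214; 0.1814 0.9459 0.2691]
after S3 (compose_so3): [-0.9784 0.0718 0.1940; 0.1548 0.8762 0.4564; -0.1373 0.4765 -0.8684]

rotation (euler_zyx) = (2.9847, 0.1377, 2.6397)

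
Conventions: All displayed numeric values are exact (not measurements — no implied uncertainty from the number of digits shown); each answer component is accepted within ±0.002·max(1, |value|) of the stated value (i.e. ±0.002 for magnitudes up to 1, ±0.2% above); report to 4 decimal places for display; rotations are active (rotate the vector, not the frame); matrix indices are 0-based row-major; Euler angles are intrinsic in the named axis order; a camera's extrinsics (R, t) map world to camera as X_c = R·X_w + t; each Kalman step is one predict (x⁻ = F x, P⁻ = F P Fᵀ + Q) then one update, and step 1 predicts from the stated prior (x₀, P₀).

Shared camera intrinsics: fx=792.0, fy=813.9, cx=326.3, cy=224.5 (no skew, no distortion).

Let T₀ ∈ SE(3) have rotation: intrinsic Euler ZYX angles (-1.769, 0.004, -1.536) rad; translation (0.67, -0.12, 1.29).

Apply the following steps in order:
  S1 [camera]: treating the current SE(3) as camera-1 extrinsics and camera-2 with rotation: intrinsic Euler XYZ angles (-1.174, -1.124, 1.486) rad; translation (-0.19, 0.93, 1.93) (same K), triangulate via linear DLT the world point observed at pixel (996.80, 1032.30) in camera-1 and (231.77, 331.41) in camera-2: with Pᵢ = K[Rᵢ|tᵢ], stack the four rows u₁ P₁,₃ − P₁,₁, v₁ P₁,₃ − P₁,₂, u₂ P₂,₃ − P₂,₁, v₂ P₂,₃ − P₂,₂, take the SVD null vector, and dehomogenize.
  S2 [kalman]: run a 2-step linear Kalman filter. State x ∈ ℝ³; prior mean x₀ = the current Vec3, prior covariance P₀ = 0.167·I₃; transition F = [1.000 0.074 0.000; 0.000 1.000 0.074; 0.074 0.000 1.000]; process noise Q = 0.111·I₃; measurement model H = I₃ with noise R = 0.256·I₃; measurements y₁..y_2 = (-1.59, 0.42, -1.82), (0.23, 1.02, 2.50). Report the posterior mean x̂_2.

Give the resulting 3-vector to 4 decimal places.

result = (-0.7213, 0.5636, 0.7738)

after S1 (triangulate): (-1.8629, -0.3354, 0.3758)
after S2 (kf_track): (-0.7213, 0.5636, 0.7738)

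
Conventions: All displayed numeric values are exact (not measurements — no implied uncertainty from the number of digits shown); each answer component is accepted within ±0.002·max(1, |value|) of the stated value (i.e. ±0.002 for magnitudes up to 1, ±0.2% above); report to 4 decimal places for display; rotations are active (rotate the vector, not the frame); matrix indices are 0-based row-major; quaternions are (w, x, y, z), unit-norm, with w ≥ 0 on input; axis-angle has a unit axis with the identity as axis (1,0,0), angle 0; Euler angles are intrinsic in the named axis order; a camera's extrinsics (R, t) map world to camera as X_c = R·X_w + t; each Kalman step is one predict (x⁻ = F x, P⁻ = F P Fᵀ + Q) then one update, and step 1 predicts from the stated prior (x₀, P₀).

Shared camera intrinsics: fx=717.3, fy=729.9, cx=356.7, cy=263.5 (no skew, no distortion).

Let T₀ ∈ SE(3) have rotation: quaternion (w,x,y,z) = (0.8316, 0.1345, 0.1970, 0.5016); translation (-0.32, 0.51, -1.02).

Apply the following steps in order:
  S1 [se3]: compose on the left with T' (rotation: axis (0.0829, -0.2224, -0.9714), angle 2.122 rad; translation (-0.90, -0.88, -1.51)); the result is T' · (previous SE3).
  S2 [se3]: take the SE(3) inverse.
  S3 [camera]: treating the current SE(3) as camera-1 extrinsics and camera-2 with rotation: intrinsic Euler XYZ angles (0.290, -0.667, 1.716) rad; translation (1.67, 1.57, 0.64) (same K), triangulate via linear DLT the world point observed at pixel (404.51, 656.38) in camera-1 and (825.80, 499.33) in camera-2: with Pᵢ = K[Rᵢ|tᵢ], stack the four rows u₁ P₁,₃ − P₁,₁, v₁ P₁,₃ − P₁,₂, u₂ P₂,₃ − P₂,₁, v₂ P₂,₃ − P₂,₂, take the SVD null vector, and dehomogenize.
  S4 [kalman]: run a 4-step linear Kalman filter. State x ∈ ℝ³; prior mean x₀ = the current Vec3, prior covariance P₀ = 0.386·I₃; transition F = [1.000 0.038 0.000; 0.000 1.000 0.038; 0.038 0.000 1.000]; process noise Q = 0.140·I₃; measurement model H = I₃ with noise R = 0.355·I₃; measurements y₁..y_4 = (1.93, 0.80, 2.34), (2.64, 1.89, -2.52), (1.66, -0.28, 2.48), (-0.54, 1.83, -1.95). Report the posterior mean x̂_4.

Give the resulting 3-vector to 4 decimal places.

after S1 (compose_se3): R=[0.5543 0.6377 -0.5349; -0.8063 0.5709 -0.1550; 0.2065 0.5172 0.8306], t=(-0.0096, -1.0986, -2.2599)
after S2 (invert_se3): R=[0.5543 -0.8063 0.2065; 0.6377 0.5709 0.5172; -0.5349 -0.1550 0.8306], t=(-0.4136, 1.8020, 1.7017)
after S3 (triangulate): (-0.5270, -0.7688, 1.4953)
after S4 (kf_track): (0.6827, 1.0710, -0.2933)

result = (0.6827, 1.0710, -0.2933)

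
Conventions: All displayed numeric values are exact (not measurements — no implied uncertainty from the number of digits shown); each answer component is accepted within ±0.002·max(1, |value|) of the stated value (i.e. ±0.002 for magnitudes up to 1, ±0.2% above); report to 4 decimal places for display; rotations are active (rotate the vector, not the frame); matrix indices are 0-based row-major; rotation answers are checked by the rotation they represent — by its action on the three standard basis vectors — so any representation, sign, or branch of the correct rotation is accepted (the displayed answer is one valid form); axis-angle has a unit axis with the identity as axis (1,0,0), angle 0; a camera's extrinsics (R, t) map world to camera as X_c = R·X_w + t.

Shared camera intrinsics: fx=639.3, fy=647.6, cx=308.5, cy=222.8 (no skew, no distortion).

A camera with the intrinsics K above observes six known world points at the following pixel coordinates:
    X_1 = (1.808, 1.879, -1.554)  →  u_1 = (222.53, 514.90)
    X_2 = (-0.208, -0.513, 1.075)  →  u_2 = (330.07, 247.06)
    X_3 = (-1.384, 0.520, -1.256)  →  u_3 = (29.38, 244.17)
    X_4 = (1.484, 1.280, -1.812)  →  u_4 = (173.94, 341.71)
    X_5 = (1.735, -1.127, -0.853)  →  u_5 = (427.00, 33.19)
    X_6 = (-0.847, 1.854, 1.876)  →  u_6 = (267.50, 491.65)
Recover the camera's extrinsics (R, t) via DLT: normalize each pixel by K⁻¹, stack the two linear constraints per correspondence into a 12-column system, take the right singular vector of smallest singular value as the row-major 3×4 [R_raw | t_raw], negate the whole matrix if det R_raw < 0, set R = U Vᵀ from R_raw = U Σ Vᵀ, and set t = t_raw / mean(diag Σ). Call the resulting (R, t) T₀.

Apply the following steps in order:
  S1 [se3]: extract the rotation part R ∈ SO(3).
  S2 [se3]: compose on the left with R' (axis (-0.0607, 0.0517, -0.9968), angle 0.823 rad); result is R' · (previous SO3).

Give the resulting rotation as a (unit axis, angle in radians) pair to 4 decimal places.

source (pnp_recover): camera pose = R=[0.7761 -0.2569 0.5759; -0.0324 0.8958 0.4433; -0.6298 -0.3627 0.6869], t=(-0.3700, 0.2200, 5.4500)
after S1 (rot_of_se3): [0.7761 -0.2569 0.5759; -0.0324 0.8958 0.4433; -0.6298 -0.3627 0.6869]
after S2 (compose_so3): [0.4689 0.4580 0.7552; -0.6077 0.7878 -0.1004; -0.6410 -0.4118 0.6477]

rotation (axis_angle) = ((-0.1746, 0.7827, -0.5974), 1.1015)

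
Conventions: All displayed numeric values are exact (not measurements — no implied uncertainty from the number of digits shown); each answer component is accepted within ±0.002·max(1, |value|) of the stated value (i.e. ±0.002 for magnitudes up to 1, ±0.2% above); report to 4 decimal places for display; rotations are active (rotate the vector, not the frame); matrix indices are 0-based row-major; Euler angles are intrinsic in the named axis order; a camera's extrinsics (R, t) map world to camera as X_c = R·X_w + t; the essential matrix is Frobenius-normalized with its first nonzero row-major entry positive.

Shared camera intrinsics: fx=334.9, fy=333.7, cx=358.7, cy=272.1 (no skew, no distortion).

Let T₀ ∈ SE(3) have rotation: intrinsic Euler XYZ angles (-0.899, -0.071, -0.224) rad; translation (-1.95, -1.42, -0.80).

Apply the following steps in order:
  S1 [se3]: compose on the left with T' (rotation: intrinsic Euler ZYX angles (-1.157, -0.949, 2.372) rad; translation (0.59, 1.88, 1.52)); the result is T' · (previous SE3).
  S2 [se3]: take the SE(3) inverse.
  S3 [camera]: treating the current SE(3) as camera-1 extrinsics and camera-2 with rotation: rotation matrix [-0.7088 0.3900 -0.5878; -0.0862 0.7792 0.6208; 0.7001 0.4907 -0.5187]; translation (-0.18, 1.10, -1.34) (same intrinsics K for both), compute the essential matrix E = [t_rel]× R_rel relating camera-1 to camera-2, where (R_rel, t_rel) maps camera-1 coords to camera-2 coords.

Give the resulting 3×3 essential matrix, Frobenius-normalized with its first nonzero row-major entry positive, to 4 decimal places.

after S1 (compose_se3): R=[0.2149 -0.1929 -0.9574; -0.7146 0.6371 -0.2888; 0.6657 0.7462 -0.0009], t=(1.7119, 3.2461, -0.3059)
after S2 (invert_se3): R=[0.2149 -0.7146 0.6657; -0.1929 0.6371 0.7462; -0.9574 -0.2888 -0.0009], t=(2.1554, -1.5096, 2.5763)
after S3 (essential): [0.2961 0.4364 0.4710; 0.2499 0.0145 -0.1842; -0.5207 -0.0438 0.3613]

matrix = [0.2961 0.4364 0.4710; 0.2499 0.0145 -0.1842; -0.5207 -0.0438 0.3613]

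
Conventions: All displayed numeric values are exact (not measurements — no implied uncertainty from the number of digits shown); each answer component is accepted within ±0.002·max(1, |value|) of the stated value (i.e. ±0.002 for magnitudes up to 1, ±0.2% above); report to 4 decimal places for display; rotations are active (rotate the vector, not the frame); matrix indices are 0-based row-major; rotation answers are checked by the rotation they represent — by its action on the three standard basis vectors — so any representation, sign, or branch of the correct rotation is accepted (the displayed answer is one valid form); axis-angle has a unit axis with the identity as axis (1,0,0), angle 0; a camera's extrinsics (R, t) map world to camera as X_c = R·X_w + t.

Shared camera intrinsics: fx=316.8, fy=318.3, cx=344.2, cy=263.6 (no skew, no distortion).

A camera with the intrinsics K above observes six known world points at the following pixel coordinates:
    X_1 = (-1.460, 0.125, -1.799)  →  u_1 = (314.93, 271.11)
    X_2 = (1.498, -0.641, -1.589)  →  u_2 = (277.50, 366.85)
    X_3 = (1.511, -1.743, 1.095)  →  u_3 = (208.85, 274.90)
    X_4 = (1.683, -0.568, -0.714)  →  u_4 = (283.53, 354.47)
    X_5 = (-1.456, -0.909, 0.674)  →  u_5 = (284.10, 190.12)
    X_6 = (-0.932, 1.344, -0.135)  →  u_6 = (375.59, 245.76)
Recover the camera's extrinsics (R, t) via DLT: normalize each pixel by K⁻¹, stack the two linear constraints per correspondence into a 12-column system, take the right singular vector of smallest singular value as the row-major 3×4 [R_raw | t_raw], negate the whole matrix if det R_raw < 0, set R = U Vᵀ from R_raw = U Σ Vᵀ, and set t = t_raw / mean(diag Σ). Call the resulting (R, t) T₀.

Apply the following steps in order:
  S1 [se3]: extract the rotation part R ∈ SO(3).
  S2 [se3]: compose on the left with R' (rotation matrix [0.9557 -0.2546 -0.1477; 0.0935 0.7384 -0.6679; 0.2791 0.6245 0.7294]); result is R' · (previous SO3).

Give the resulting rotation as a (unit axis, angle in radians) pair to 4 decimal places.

source (pnp_recover): camera pose = R=[0.0516 0.9768 0.2076; 0.7192 0.1079 -0.6864; -0.6929 0.1847 -0.6969], t=(-0.4899, 0.0100, 6.5494)
after S1 (rot_of_se3): [0.0516 0.9768 0.2076; 0.7192 0.1079 -0.6864; -0.6929 0.1847 -0.6969]
after S2 (compose_so3): [-0.0315 0.8788 0.4761; 0.9986 0.0476 -0.0219; -0.0419 0.4748 -0.8791]

rotation (axis_angle) = ((0.6826, 0.7120, 0.1647), 2.7692)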